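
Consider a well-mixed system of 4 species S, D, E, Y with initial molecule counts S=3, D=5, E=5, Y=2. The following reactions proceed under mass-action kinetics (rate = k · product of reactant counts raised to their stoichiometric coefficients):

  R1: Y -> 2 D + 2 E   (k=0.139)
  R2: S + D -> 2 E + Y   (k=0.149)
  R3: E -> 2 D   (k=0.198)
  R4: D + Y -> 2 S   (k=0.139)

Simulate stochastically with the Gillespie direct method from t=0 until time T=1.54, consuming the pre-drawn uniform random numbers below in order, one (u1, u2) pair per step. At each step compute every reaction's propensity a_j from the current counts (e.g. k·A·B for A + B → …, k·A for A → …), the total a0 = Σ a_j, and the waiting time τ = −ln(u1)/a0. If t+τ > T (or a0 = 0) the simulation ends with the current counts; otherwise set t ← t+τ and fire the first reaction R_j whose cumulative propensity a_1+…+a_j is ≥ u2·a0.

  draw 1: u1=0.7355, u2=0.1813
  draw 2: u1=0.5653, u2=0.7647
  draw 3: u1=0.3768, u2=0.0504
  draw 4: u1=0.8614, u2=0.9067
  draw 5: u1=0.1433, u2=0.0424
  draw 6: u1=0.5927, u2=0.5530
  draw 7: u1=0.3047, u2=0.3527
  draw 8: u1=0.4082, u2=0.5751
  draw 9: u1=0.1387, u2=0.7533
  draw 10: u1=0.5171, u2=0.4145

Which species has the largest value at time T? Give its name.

t=0.000: S=3 D=5 E=5 Y=2
Draw 1: a1=0.278, a2=2.235, a3=0.990, a4=1.390, a0=4.893; τ=−ln(0.7355)/4.893=0.063 → t=0.063; u2·a0=0.1813·4.893=0.887; a1=0.278 < 0.887 ≤ a1+a2=2.513 → R2 fires; S=2 D=4 E=7 Y=3
Draw 2: a1=0.417, a2=1.192, a3=1.386, a4=1.668, a0=4.663; τ=−ln(0.5653)/4.663=0.122 → t=0.185; u2·a0=0.7647·4.663=3.566; a1+…+a3=2.995 < 3.566 ≤ a1+…+a4=4.663 → R4 fires; S=4 D=3 E=7 Y=2
Draw 3: a1=0.278, a2=1.788, a3=1.386, a4=0.834, a0=4.286; τ=−ln(0.3768)/4.286=0.228 → t=0.413; u2·a0=0.0504·4.286=0.216 ≤ a1=0.278 → R1 fires; S=4 D=5 E=9 Y=1
Draw 4: a1=0.139, a2=2.980, a3=1.782, a4=0.695, a0=5.596; τ=−ln(0.8614)/5.596=0.027 → t=0.439; u2·a0=0.9067·5.596=5.074; a1+…+a3=4.901 < 5.074 ≤ a1+…+a4=5.596 → R4 fires; S=6 D=4 E=9 Y=0
Draw 5: a1=0.000, a2=3.576, a3=1.782, a4=0.000, a0=5.358; τ=−ln(0.1433)/5.358=0.363 → t=0.802; u2·a0=0.0424·5.358=0.227; a1=0.000 < 0.227 ≤ a1+a2=3.576 → R2 fires; S=5 D=3 E=11 Y=1
Draw 6: a1=0.139, a2=2.235, a3=2.178, a4=0.417, a0=4.969; τ=−ln(0.5927)/4.969=0.105 → t=0.907; u2·a0=0.5530·4.969=2.748; a1+a2=2.374 < 2.748 ≤ a1+…+a3=4.552 → R3 fires; S=5 D=5 E=10 Y=1
Draw 7: a1=0.139, a2=3.725, a3=1.980, a4=0.695, a0=6.539; τ=−ln(0.3047)/6.539=0.182 → t=1.089; u2·a0=0.3527·6.539=2.306; a1=0.139 < 2.306 ≤ a1+a2=3.864 → R2 fires; S=4 D=4 E=12 Y=2
Draw 8: a1=0.278, a2=2.384, a3=2.376, a4=1.112, a0=6.150; τ=−ln(0.4082)/6.150=0.146 → t=1.235; u2·a0=0.5751·6.150=3.537; a1+a2=2.662 < 3.537 ≤ a1+…+a3=5.038 → R3 fires; S=4 D=6 E=11 Y=2
Draw 9: a1=0.278, a2=3.576, a3=2.178, a4=1.668, a0=7.700; τ=−ln(0.1387)/7.700=0.257 → t=1.491; u2·a0=0.7533·7.700=5.800; a1+a2=3.854 < 5.800 ≤ a1+…+a3=6.032 → R3 fires; S=4 D=8 E=10 Y=2
Draw 10: a1=0.278, a2=4.768, a3=1.980, a4=2.224, a0=9.250; τ=−ln(0.5171)/9.250=0.071 → t=1.563 > T=1.54: stop.
At T=1.54: S=4 D=8 E=10 Y=2; the largest is E.

Dominant species at T: E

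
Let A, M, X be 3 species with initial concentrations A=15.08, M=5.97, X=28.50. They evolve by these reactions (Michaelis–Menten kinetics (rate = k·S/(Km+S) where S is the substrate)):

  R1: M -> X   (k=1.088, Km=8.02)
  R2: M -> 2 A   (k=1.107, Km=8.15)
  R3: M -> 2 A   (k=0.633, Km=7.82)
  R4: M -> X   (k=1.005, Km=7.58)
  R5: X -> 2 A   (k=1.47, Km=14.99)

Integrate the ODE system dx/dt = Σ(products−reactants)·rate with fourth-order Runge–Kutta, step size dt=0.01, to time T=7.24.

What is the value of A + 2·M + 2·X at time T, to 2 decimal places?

Check how each reaction changes W = A + 2·M + 2·X (weight of products minus weight of reactants):
R1: M -> X: (2·1) − (2·1) = 2 − 2 = 0
R2: M -> 2 A: (1·2) − (2·1) = 2 − 2 = 0
R3: M -> 2 A: (1·2) − (2·1) = 2 − 2 = 0
R4: M -> X: (2·1) − (2·1) = 2 − 2 = 0
R5: X -> 2 A: (1·2) − (2·1) = 2 − 2 = 0
Every reaction leaves W unchanged, so W is conserved and no simulation is needed: W(T) = W(0) = 15.08 + 2·5.97 + 2·28.50 = 84.02

Value at T = 84.02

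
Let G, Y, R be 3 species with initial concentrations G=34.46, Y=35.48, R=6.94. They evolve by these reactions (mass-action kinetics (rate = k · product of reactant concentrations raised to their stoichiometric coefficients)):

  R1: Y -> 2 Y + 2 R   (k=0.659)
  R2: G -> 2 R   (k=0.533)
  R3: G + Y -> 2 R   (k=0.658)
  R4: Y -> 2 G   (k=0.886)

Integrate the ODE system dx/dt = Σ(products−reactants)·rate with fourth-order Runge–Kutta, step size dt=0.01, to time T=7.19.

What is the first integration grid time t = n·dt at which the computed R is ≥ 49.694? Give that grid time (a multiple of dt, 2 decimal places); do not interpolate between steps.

RK4 with dt=0.01: 719 steps to T=7.19. Trajectory (selected grid times):
t=0.00: G=34.46 Y=35.48 R=6.94
t=0.05: G=16.92 Y=16.21 R=47.74
t=0.06: G=15.47 Y=14.54 R=51.38
t=0.80: G=3.85 Y=0.61 R=86.18
t=1.60: G=2.46 Y=0.10 R=90.00
t=2.40: G=1.62 Y=0.03 R=91.90
t=3.20: G=1.07 Y=0.01 R=93.07
t=3.99: G=0.71 Y=0.01 R=93.83
t=4.79: G=0.47 Y=0.00 R=94.33
t=5.59: G=0.31 Y=0.00 R=94.66
t=6.39: G=0.20 Y=0.00 R=94.87
t=7.19: G=0.13 Y=0.00 R=95.02
R(0.05)=47.742 < 49.694 but R(0.06)=51.385 ≥ 49.694, so the first grid time is t=0.06.

Threshold first reached at t = 0.06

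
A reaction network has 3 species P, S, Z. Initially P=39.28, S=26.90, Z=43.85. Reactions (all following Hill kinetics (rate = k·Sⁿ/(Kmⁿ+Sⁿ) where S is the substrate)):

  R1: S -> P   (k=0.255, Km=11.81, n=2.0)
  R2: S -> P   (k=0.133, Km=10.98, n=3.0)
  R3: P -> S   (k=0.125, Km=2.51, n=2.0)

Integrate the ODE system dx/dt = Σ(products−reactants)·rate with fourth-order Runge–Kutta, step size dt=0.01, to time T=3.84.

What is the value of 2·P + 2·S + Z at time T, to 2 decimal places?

Value at T = 176.21

Check how each reaction changes W = 2·P + 2·S + Z (weight of products minus weight of reactants):
R1: S -> P: (2·1) − (2·1) = 2 − 2 = 0
R2: S -> P: (2·1) − (2·1) = 2 − 2 = 0
R3: P -> S: (2·1) − (2·1) = 2 − 2 = 0
Every reaction leaves W unchanged, so W is conserved and no simulation is needed: W(T) = W(0) = 2·39.28 + 2·26.90 + 43.85 = 176.21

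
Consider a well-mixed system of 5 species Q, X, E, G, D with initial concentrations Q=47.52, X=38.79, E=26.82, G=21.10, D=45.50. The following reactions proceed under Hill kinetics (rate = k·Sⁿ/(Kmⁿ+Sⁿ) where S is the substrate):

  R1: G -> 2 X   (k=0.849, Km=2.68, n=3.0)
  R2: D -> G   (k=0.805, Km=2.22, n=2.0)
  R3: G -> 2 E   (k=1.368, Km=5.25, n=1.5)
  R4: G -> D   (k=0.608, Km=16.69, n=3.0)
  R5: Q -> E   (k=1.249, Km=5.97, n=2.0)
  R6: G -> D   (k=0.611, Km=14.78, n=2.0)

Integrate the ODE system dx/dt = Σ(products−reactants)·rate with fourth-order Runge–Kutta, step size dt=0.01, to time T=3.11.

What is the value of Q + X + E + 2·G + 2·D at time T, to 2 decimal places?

Value at T = 246.33

Check how each reaction changes W = Q + X + E + 2·G + 2·D (weight of products minus weight of reactants):
R1: G -> 2 X: (1·2) − (2·1) = 2 − 2 = 0
R2: D -> G: (2·1) − (2·1) = 2 − 2 = 0
R3: G -> 2 E: (1·2) − (2·1) = 2 − 2 = 0
R4: G -> D: (2·1) − (2·1) = 2 − 2 = 0
R5: Q -> E: (1·1) − (1·1) = 1 − 1 = 0
R6: G -> D: (2·1) − (2·1) = 2 − 2 = 0
Every reaction leaves W unchanged, so W is conserved and no simulation is needed: W(T) = W(0) = 47.52 + 38.79 + 26.82 + 2·21.10 + 2·45.50 = 246.33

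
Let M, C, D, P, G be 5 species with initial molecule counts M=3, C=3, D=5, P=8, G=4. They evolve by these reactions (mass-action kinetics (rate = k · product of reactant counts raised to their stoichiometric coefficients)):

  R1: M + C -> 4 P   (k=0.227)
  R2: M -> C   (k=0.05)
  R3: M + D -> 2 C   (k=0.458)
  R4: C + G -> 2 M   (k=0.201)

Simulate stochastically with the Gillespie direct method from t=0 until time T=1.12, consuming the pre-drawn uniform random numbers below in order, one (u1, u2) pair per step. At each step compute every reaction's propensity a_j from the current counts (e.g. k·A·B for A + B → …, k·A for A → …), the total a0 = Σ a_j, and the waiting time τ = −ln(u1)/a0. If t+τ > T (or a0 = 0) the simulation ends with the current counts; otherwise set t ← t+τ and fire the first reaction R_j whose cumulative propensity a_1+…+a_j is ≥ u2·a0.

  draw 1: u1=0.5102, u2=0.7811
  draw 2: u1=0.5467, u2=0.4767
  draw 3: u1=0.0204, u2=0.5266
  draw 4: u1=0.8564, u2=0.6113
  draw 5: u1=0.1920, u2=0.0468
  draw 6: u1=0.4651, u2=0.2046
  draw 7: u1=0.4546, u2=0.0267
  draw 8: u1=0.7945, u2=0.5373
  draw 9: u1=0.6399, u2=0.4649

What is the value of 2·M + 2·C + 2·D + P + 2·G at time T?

Value at T = 38

Check how each reaction changes W = 2·M + 2·C + 2·D + P + 2·G (weight of products minus weight of reactants):
R1: M + C -> 4 P: (1·4) − (2·1 + 2·1) = 4 − 4 = 0
R2: M -> C: (2·1) − (2·1) = 2 − 2 = 0
R3: M + D -> 2 C: (2·2) − (2·1 + 2·1) = 4 − 4 = 0
R4: C + G -> 2 M: (2·2) − (2·1 + 2·1) = 4 − 4 = 0
Every reaction leaves W unchanged, so W is conserved and no simulation is needed: W(T) = W(0) = 2·3 + 2·3 + 2·5 + 8 + 2·4 = 38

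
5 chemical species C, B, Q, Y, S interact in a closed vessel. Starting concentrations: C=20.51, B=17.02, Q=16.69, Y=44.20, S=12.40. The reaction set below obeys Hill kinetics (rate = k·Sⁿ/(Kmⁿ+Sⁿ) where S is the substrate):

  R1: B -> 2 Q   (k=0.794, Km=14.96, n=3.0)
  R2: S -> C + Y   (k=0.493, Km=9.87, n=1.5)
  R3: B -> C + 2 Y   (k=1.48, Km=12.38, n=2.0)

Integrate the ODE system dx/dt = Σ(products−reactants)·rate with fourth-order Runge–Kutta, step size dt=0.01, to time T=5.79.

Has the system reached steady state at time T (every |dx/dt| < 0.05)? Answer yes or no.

RK4 with dt=0.01: 579 steps to T=5.79. Trajectory (selected grid times):
t=0.00: C=20.51 B=17.02 Q=16.69 Y=44.20 S=12.40
t=0.64: C=21.30 B=16.12 Q=17.28 Y=45.60 S=12.22
t=1.29: C=22.08 B=15.25 Q=17.83 Y=46.97 S=12.03
t=1.93: C=22.82 B=14.44 Q=18.33 Y=48.27 S=11.85
t=2.57: C=23.53 B=13.68 Q=18.79 Y=49.51 S=11.67
t=3.22: C=24.22 B=12.95 Q=19.22 Y=50.72 S=11.49
t=3.86: C=24.88 B=12.28 Q=19.60 Y=51.86 S=11.32
t=4.50: C=25.51 B=11.65 Q=19.94 Y=52.95 S=11.15
t=5.15: C=26.12 B=11.05 Q=20.25 Y=54.00 S=10.97
t=5.79: C=26.70 B=10.51 Q=20.53 Y=54.99 S=10.80
Rates at T: R1=0.2042, R2=0.2632, R3=0.6196
dx/dt at T (Σ net stoichiometry × rate): C=+0.8827, B=-0.8238, Q=+0.4084, Y=+1.5023, S=-0.2632
Largest |dx/dt| is |+1.5023| (Y) ≥ 0.05 → not steady.

Steady state at T: no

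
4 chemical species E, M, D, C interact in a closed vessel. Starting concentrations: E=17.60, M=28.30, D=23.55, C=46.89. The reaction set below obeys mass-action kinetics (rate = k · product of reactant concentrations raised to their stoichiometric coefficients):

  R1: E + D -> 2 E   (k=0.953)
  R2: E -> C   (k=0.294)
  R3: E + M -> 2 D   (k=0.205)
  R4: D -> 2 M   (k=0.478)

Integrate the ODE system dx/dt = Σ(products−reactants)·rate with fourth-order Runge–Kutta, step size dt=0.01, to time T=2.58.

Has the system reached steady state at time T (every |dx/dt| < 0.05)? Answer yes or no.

RK4 with dt=0.01: 258 steps to T=2.58. Trajectory (selected grid times):
t=0.00: E=17.60 M=28.30 D=23.55 C=46.89
t=0.29: E=63.52 M=1.84 D=0.99 C=51.04
t=0.57: E=61.11 M=0.06 D=0.03 C=56.22
t=0.86: E=56.20 M=0.00 D=0.00 C=61.22
t=1.15: E=51.61 M=0.00 D=0.00 C=65.82
t=1.43: E=47.53 M=0.00 D=0.00 C=69.90
t=1.72: E=43.65 M=0.00 D=0.00 C=73.78
t=2.01: E=40.08 M=0.00 D=0.00 C=77.35
t=2.29: E=36.91 M=0.00 D=0.00 C=80.52
t=2.58: E=33.90 M=0.00 D=0.00 C=83.53
Rates at T: R1=0.0000, R2=9.9655, R3=0.0000, R4=0.0000
dx/dt at T (Σ net stoichiometry × rate): E=-9.9655, M=-0.0000, D=-0.0000, C=+9.9655
Largest |dx/dt| is |+9.9655| (C) ≥ 0.05 → not steady.

Steady state at T: no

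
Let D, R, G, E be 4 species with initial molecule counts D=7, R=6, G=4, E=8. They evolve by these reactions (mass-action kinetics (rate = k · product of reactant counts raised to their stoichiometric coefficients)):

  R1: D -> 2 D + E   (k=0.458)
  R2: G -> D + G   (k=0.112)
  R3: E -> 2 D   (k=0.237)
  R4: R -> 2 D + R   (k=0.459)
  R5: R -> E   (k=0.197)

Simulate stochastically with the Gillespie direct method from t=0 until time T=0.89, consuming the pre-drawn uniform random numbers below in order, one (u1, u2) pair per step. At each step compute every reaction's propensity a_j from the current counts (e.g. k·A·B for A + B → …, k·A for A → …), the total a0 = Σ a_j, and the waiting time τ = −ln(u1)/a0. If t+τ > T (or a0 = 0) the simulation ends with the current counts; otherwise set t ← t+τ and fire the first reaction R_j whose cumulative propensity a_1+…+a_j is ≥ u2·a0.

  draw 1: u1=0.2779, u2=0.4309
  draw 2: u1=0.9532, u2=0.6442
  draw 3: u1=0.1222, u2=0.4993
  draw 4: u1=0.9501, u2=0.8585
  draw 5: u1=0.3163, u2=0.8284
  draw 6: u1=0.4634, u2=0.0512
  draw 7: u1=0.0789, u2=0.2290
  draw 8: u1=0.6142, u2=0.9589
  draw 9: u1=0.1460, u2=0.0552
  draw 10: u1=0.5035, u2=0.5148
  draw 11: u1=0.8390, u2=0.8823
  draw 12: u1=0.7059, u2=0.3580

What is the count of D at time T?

D at T = 23

t=0.000: D=7 R=6 G=4 E=8
Draw 1: a1=3.206, a2=0.448, a3=1.896, a4=2.754, a5=1.182, a0=9.486; τ=−ln(0.2779)/9.486=0.135 → t=0.135; u2·a0=0.4309·9.486=4.088; a1+a2=3.654 < 4.088 ≤ a1+…+a3=5.550 → R3 fires; D=9 R=6 G=4 E=7
Draw 2: a1=4.122, a2=0.448, a3=1.659, a4=2.754, a5=1.182, a0=10.165; τ=−ln(0.9532)/10.165=0.005 → t=0.140; u2·a0=0.6442·10.165=6.548; a1+…+a3=6.229 < 6.548 ≤ a1+…+a4=8.983 → R4 fires; D=11 R=6 G=4 E=7
Draw 3: a1=5.038, a2=0.448, a3=1.659, a4=2.754, a5=1.182, a0=11.081; τ=−ln(0.1222)/11.081=0.190 → t=0.329; u2·a0=0.4993·11.081=5.533; a1+a2=5.486 < 5.533 ≤ a1+…+a3=7.145 → R3 fires; D=13 R=6 G=4 E=6
Draw 4: a1=5.954, a2=0.448, a3=1.422, a4=2.754, a5=1.182, a0=11.760; τ=−ln(0.9501)/11.760=0.004 → t=0.334; u2·a0=0.8585·11.760=10.096; a1+…+a3=7.824 < 10.096 ≤ a1+…+a4=10.578 → R4 fires; D=15 R=6 G=4 E=6
Draw 5: a1=6.870, a2=0.448, a3=1.422, a4=2.754, a5=1.182, a0=12.676; τ=−ln(0.3163)/12.676=0.091 → t=0.425; u2·a0=0.8284·12.676=10.501; a1+…+a3=8.740 < 10.501 ≤ a1+…+a4=11.494 → R4 fires; D=17 R=6 G=4 E=6
Draw 6: a1=7.786, a2=0.448, a3=1.422, a4=2.754, a5=1.182, a0=13.592; τ=−ln(0.4634)/13.592=0.057 → t=0.481; u2·a0=0.0512·13.592=0.696 ≤ a1=7.786 → R1 fires; D=18 R=6 G=4 E=7
Draw 7: a1=8.244, a2=0.448, a3=1.659, a4=2.754, a5=1.182, a0=14.287; τ=−ln(0.0789)/14.287=0.178 → t=0.659; u2·a0=0.2290·14.287=3.272 ≤ a1=8.244 → R1 fires; D=19 R=6 G=4 E=8
Draw 8: a1=8.702, a2=0.448, a3=1.896, a4=2.754, a5=1.182, a0=14.982; τ=−ln(0.6142)/14.982=0.033 → t=0.691; u2·a0=0.9589·14.982=14.366; a1+…+a4=13.800 < 14.366 ≤ a1+…+a5=14.982 → R5 fires; D=19 R=5 G=4 E=9
Draw 9: a1=8.702, a2=0.448, a3=2.133, a4=2.295, a5=0.985, a0=14.563; τ=−ln(0.1460)/14.563=0.132 → t=0.824; u2·a0=0.0552·14.563=0.804 ≤ a1=8.702 → R1 fires; D=20 R=5 G=4 E=10
Draw 10: a1=9.160, a2=0.448, a3=2.370, a4=2.295, a5=0.985, a0=15.258; τ=−ln(0.5035)/15.258=0.045 → t=0.869; u2·a0=0.5148·15.258=7.855 ≤ a1=9.160 → R1 fires; D=21 R=5 G=4 E=11
Draw 11: a1=9.618, a2=0.448, a3=2.607, a4=2.295, a5=0.985, a0=15.953; τ=−ln(0.8390)/15.953=0.011 → t=0.880; u2·a0=0.8823·15.953=14.075; a1+…+a3=12.673 < 14.075 ≤ a1+…+a4=14.968 → R4 fires; D=23 R=5 G=4 E=11
Draw 12: a1=10.534, a2=0.448, a3=2.607, a4=2.295, a5=0.985, a0=16.869; τ=−ln(0.7059)/16.869=0.021 → t=0.900 > T=0.89: stop.
Read off D at T=0.89: 23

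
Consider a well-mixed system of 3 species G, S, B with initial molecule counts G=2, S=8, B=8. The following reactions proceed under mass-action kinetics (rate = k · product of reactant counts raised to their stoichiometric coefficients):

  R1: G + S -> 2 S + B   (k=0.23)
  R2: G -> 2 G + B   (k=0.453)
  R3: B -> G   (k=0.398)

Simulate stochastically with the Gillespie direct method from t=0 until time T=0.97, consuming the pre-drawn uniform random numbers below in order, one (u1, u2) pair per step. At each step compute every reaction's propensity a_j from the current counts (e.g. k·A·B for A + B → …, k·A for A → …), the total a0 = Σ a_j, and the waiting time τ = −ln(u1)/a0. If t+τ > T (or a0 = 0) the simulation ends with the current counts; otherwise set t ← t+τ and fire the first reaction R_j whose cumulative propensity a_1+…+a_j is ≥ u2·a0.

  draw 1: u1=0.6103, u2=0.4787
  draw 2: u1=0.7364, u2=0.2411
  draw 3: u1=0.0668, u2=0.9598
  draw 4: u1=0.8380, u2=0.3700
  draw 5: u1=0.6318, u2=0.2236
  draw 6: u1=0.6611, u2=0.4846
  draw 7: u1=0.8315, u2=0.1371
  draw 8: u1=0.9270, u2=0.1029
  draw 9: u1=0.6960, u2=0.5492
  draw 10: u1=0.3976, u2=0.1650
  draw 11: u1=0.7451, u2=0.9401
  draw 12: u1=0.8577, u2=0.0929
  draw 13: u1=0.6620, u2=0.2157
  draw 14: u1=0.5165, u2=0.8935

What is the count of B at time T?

B at T = 11

t=0.000: G=2 S=8 B=8
Draw 1: a1=3.680, a2=0.906, a3=3.184, a0=7.770; τ=−ln(0.6103)/7.770=0.064 → t=0.064; u2·a0=0.4787·7.770=3.719; a1=3.680 < 3.719 ≤ a1+a2=4.586 → R2 fires; G=3 S=8 B=9
Draw 2: a1=5.520, a2=1.359, a3=3.582, a0=10.461; τ=−ln(0.7364)/10.461=0.029 → t=0.093; u2·a0=0.2411·10.461=2.522 ≤ a1=5.520 → R1 fires; G=2 S=9 B=10
Draw 3: a1=4.140, a2=0.906, a3=3.980, a0=9.026; τ=−ln(0.0668)/9.026=0.300 → t=0.393; u2·a0=0.9598·9.026=8.663; a1+a2=5.046 < 8.663 ≤ a1+…+a3=9.026 → R3 fires; G=3 S=9 B=9
Draw 4: a1=6.210, a2=1.359, a3=3.582, a0=11.151; τ=−ln(0.8380)/11.151=0.016 → t=0.408; u2·a0=0.3700·11.151=4.126 ≤ a1=6.210 → R1 fires; G=2 S=10 B=10
Draw 5: a1=4.600, a2=0.906, a3=3.980, a0=9.486; τ=−ln(0.6318)/9.486=0.048 → t=0.457; u2·a0=0.2236·9.486=2.121 ≤ a1=4.600 → R1 fires; G=1 S=11 B=11
Draw 6: a1=2.530, a2=0.453, a3=4.378, a0=7.361; τ=−ln(0.6611)/7.361=0.056 → t=0.513; u2·a0=0.4846·7.361=3.567; a1+a2=2.983 < 3.567 ≤ a1+…+a3=7.361 → R3 fires; G=2 S=11 B=10
Draw 7: a1=5.060, a2=0.906, a3=3.980, a0=9.946; τ=−ln(0.8315)/9.946=0.019 → t=0.532; u2·a0=0.1371·9.946=1.364 ≤ a1=5.060 → R1 fires; G=1 S=12 B=11
Draw 8: a1=2.760, a2=0.453, a3=4.378, a0=7.591; τ=−ln(0.9270)/7.591=0.010 → t=0.542; u2·a0=0.1029·7.591=0.781 ≤ a1=2.760 → R1 fires; G=0 S=13 B=12
Draw 9: a1=0.000, a2=0.000, a3=4.776, a0=4.776; τ=−ln(0.6960)/4.776=0.076 → t=0.618; u2·a0=0.5492·4.776=2.623; a1+a2=0.000 < 2.623 ≤ a1+…+a3=4.776 → R3 fires; G=1 S=13 B=11
Draw 10: a1=2.990, a2=0.453, a3=4.378, a0=7.821; τ=−ln(0.3976)/7.821=0.118 → t=0.735; u2·a0=0.1650·7.821=1.290 ≤ a1=2.990 → R1 fires; G=0 S=14 B=12
Draw 11: a1=0.000, a2=0.000, a3=4.776, a0=4.776; τ=−ln(0.7451)/4.776=0.062 → t=0.797; u2·a0=0.9401·4.776=4.490; a1+a2=0.000 < 4.490 ≤ a1+…+a3=4.776 → R3 fires; G=1 S=14 B=11
Draw 12: a1=3.220, a2=0.453, a3=4.378, a0=8.051; τ=−ln(0.8577)/8.051=0.019 → t=0.816; u2·a0=0.0929·8.051=0.748 ≤ a1=3.220 → R1 fires; G=0 S=15 B=12
Draw 13: a1=0.000, a2=0.000, a3=4.776, a0=4.776; τ=−ln(0.6620)/4.776=0.086 → t=0.902; u2·a0=0.2157·4.776=1.030; a1+a2=0.000 < 1.030 ≤ a1+…+a3=4.776 → R3 fires; G=1 S=15 B=11
Draw 14: a1=3.450, a2=0.453, a3=4.378, a0=8.281; τ=−ln(0.5165)/8.281=0.080 → t=0.982 > T=0.97: stop.
Read off B at T=0.97: 11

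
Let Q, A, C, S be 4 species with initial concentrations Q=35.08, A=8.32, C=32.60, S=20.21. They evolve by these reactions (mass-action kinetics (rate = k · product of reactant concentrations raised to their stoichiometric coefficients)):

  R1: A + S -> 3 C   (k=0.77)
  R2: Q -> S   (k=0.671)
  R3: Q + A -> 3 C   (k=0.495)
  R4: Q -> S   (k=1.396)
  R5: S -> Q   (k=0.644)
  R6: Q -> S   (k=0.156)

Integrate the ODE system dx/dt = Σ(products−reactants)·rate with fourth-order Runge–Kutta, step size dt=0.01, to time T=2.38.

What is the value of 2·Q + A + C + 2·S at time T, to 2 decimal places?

Value at T = 151.50

Check how each reaction changes W = 2·Q + A + C + 2·S (weight of products minus weight of reactants):
R1: A + S -> 3 C: (1·3) − (1·1 + 2·1) = 3 − 3 = 0
R2: Q -> S: (2·1) − (2·1) = 2 − 2 = 0
R3: Q + A -> 3 C: (1·3) − (2·1 + 1·1) = 3 − 3 = 0
R4: Q -> S: (2·1) − (2·1) = 2 − 2 = 0
R5: S -> Q: (2·1) − (2·1) = 2 − 2 = 0
R6: Q -> S: (2·1) − (2·1) = 2 − 2 = 0
Every reaction leaves W unchanged, so W is conserved and no simulation is needed: W(T) = W(0) = 2·35.08 + 8.32 + 32.60 + 2·20.21 = 151.50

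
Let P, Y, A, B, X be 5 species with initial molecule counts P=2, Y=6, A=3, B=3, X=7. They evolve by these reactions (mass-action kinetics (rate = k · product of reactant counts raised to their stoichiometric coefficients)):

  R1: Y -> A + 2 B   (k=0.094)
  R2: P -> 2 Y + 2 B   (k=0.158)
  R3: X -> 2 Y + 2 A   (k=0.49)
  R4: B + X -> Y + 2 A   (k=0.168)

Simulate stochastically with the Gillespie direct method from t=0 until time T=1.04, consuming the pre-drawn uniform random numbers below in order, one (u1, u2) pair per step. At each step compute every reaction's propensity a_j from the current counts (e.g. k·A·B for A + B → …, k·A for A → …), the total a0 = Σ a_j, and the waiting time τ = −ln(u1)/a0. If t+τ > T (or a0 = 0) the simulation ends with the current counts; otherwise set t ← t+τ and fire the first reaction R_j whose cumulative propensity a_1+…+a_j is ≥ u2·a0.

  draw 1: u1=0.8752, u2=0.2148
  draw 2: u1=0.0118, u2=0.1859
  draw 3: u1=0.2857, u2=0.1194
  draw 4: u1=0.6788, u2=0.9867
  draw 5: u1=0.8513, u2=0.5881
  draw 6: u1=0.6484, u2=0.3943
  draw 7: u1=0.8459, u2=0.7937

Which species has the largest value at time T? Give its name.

t=0.000: P=2 Y=6 A=3 B=3 X=7
Draw 1: a1=0.564, a2=0.316, a3=3.430, a4=3.528, a0=7.838; τ=−ln(0.8752)/7.838=0.017 → t=0.017; u2·a0=0.2148·7.838=1.684; a1+a2=0.880 < 1.684 ≤ a1+…+a3=4.310 → R3 fires; P=2 Y=8 A=5 B=3 X=6
Draw 2: a1=0.752, a2=0.316, a3=2.940, a4=3.024, a0=7.032; τ=−ln(0.0118)/7.032=0.631 → t=0.648; u2·a0=0.1859·7.032=1.307; a1+a2=1.068 < 1.307 ≤ a1+…+a3=4.008 → R3 fires; P=2 Y=10 A=7 B=3 X=5
Draw 3: a1=0.940, a2=0.316, a3=2.450, a4=2.520, a0=6.226; τ=−ln(0.2857)/6.226=0.201 → t=0.850; u2·a0=0.1194·6.226=0.743 ≤ a1=0.940 → R1 fires; P=2 Y=9 A=8 B=5 X=5
Draw 4: a1=0.846, a2=0.316, a3=2.450, a4=4.200, a0=7.812; τ=−ln(0.6788)/7.812=0.050 → t=0.899; u2·a0=0.9867·7.812=7.708; a1+…+a3=3.612 < 7.708 ≤ a1+…+a4=7.812 → R4 fires; P=2 Y=10 A=10 B=4 X=4
Draw 5: a1=0.940, a2=0.316, a3=1.960, a4=2.688, a0=5.904; τ=−ln(0.8513)/5.904=0.027 → t=0.926; u2·a0=0.5881·5.904=3.472; a1+…+a3=3.216 < 3.472 ≤ a1+…+a4=5.904 → R4 fires; P=2 Y=11 A=12 B=3 X=3
Draw 6: a1=1.034, a2=0.316, a3=1.470, a4=1.512, a0=4.332; τ=−ln(0.6484)/4.332=0.100 → t=1.026; u2·a0=0.3943·4.332=1.708; a1+a2=1.350 < 1.708 ≤ a1+…+a3=2.820 → R3 fires; P=2 Y=13 A=14 B=3 X=2
Draw 7: a1=1.222, a2=0.316, a3=0.980, a4=1.008, a0=3.526; τ=−ln(0.8459)/3.526=0.047 → t=1.074 > T=1.04: stop.
At T=1.04: P=2 Y=13 A=14 B=3 X=2; the largest is A.

Dominant species at T: A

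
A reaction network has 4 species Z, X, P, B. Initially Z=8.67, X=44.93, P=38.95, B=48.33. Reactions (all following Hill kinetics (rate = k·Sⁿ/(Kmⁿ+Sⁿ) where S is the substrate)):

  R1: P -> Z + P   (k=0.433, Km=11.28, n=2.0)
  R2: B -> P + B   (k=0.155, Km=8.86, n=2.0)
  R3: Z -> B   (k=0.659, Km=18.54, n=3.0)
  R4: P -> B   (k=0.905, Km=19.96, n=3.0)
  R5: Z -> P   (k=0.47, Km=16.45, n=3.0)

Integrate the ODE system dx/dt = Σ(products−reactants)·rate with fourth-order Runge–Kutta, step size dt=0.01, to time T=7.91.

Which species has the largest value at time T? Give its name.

RK4 with dt=0.01: 791 steps to T=7.91. Trajectory (selected grid times):
t=0.00: Z=8.67 X=44.93 P=38.95 B=48.33
t=0.88: Z=8.91 X=44.93 P=38.44 B=49.09
t=1.76: Z=9.14 X=44.93 P=37.93 B=49.84
t=2.64: Z=9.37 X=44.93 P=37.43 B=50.60
t=3.52: Z=9.58 X=44.93 P=36.94 B=51.36
t=4.39: Z=9.78 X=44.93 P=36.46 B=52.11
t=5.27: Z=9.98 X=44.93 P=35.99 B=52.87
t=6.15: Z=10.17 X=44.93 P=35.52 B=53.63
t=7.03: Z=10.35 X=44.93 P=35.06 B=54.38
t=7.91: Z=10.52 X=44.93 P=34.60 B=55.14
At T=7.91: Z=10.52 X=44.93 P=34.60 B=55.14; the largest is B.

Dominant species at T: B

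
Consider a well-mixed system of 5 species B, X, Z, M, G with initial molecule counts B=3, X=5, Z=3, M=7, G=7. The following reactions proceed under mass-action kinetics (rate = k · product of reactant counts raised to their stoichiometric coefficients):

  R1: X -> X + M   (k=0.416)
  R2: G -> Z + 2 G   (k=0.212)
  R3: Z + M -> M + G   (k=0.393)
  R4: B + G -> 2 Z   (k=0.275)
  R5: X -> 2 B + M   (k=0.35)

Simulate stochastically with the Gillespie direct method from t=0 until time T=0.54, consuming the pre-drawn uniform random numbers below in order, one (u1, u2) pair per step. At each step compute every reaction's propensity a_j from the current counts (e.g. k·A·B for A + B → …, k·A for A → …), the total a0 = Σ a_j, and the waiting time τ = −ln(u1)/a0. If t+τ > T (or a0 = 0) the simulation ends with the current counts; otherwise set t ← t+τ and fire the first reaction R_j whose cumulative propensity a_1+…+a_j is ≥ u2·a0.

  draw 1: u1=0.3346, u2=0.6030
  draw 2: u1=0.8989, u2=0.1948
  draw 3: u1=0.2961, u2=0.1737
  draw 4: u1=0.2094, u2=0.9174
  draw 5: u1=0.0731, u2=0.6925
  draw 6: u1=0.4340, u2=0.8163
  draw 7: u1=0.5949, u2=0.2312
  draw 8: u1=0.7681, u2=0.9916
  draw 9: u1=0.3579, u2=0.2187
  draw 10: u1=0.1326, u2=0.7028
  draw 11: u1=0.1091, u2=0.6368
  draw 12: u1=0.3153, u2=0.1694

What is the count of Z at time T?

Z at T = 6

t=0.000: B=3 X=5 Z=3 M=7 G=7
Draw 1: a1=2.080, a2=1.484, a3=8.253, a4=5.775, a5=1.750, a0=19.342; τ=−ln(0.3346)/19.342=0.057 → t=0.057; u2·a0=0.6030·19.342=11.663; a1+a2=3.564 < 11.663 ≤ a1+…+a3=11.817 → R3 fires; B=3 X=5 Z=2 M=7 G=8
Draw 2: a1=2.080, a2=1.696, a3=5.502, a4=6.600, a5=1.750, a0=17.628; τ=−ln(0.8989)/17.628=0.006 → t=0.063; u2·a0=0.1948·17.628=3.434; a1=2.080 < 3.434 ≤ a1+a2=3.776 → R2 fires; B=3 X=5 Z=3 M=7 G=9
Draw 3: a1=2.080, a2=1.908, a3=8.253, a4=7.425, a5=1.750, a0=21.416; τ=−ln(0.2961)/21.416=0.057 → t=0.119; u2·a0=0.1737·21.416=3.720; a1=2.080 < 3.720 ≤ a1+a2=3.988 → R2 fires; B=3 X=5 Z=4 M=7 G=10
Draw 4: a1=2.080, a2=2.120, a3=11.004, a4=8.250, a5=1.750, a0=25.204; τ=−ln(0.2094)/25.204=0.062 → t=0.182; u2·a0=0.9174·25.204=23.122; a1+…+a3=15.204 < 23.122 ≤ a1+…+a4=23.454 → R4 fires; B=2 X=5 Z=6 M=7 G=9
Draw 5: a1=2.080, a2=1.908, a3=16.506, a4=4.950, a5=1.750, a0=27.194; τ=−ln(0.0731)/27.194=0.096 → t=0.278; u2·a0=0.6925·27.194=18.832; a1+a2=3.988 < 18.832 ≤ a1+…+a3=20.494 → R3 fires; B=2 X=5 Z=5 M=7 G=10
Draw 6: a1=2.080, a2=2.120, a3=13.755, a4=5.500, a5=1.750, a0=25.205; τ=−ln(0.4340)/25.205=0.033 → t=0.311; u2·a0=0.8163·25.205=20.575; a1+…+a3=17.955 < 20.575 ≤ a1+…+a4=23.455 → R4 fires; B=1 X=5 Z=7 M=7 G=9
Draw 7: a1=2.080, a2=1.908, a3=19.257, a4=2.475, a5=1.750, a0=27.470; τ=−ln(0.5949)/27.470=0.019 → t=0.330; u2·a0=0.2312·27.470=6.351; a1+a2=3.988 < 6.351 ≤ a1+…+a3=23.245 → R3 fires; B=1 X=5 Z=6 M=7 G=10
Draw 8: a1=2.080, a2=2.120, a3=16.506, a4=2.750, a5=1.750, a0=25.206; τ=−ln(0.7681)/25.206=0.010 → t=0.340; u2·a0=0.9916·25.206=24.994; a1+…+a4=23.456 < 24.994 ≤ a1+…+a5=25.206 → R5 fires; B=3 X=4 Z=6 M=8 G=10
Draw 9: a1=1.664, a2=2.120, a3=18.864, a4=8.250, a5=1.400, a0=32.298; τ=−ln(0.3579)/32.298=0.032 → t=0.372; u2·a0=0.2187·32.298=7.064; a1+a2=3.784 < 7.064 ≤ a1+…+a3=22.648 → R3 fires; B=3 X=4 Z=5 M=8 G=11
Draw 10: a1=1.664, a2=2.332, a3=15.720, a4=9.075, a5=1.400, a0=30.191; τ=−ln(0.1326)/30.191=0.067 → t=0.439; u2·a0=0.7028·30.191=21.218; a1+…+a3=19.716 < 21.218 ≤ a1+…+a4=28.791 → R4 fires; B=2 X=4 Z=7 M=8 G=10
Draw 11: a1=1.664, a2=2.120, a3=22.008, a4=5.500, a5=1.400, a0=32.692; τ=−ln(0.1091)/32.692=0.068 → t=0.507; u2·a0=0.6368·32.692=20.818; a1+a2=3.784 < 20.818 ≤ a1+…+a3=25.792 → R3 fires; B=2 X=4 Z=6 M=8 G=11
Draw 12: a1=1.664, a2=2.332, a3=18.864, a4=6.050, a5=1.400, a0=30.310; τ=−ln(0.3153)/30.310=0.038 → t=0.545 > T=0.54: stop.
Read off Z at T=0.54: 6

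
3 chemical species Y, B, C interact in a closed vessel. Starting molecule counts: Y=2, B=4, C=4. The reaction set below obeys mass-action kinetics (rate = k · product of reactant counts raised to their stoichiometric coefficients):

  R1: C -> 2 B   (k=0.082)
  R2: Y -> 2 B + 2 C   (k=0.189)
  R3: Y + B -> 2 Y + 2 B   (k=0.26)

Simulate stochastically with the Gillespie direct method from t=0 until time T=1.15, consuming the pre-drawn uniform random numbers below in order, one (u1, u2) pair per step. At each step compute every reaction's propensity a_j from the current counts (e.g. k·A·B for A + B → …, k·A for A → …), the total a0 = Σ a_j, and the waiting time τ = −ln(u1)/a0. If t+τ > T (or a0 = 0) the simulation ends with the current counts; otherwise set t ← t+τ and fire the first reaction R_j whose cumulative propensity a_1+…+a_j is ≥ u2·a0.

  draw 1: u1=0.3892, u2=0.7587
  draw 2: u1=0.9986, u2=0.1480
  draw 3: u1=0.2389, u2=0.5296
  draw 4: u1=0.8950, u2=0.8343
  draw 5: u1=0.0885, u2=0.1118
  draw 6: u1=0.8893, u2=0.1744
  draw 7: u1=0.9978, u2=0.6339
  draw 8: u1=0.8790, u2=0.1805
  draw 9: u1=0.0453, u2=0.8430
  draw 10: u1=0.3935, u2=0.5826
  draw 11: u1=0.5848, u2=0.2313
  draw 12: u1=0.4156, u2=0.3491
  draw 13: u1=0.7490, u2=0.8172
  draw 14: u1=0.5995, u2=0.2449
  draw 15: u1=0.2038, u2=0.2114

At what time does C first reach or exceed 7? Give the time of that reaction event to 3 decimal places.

Threshold first reached at t = 0.900

t=0.000: Y=2 B=4 C=4
Draw 1: a1=0.328, a2=0.378, a3=2.080, a0=2.786; τ=−ln(0.3892)/2.786=0.339 → t=0.339; u2·a0=0.7587·2.786=2.114; a1+a2=0.706 < 2.114 ≤ a1+…+a3=2.786 → R3 fires; Y=3 B=5 C=4
Draw 2: a1=0.328, a2=0.567, a3=3.900, a0=4.795; τ=−ln(0.9986)/4.795=0.000 → t=0.339; u2·a0=0.1480·4.795=0.710; a1=0.328 < 0.710 ≤ a1+a2=0.895 → R2 fires; Y=2 B=7 C=6
Draw 3: a1=0.492, a2=0.378, a3=3.640, a0=4.510; τ=−ln(0.2389)/4.510=0.317 → t=0.656; u2·a0=0.5296·4.510=2.388; a1+a2=0.870 < 2.388 ≤ a1+…+a3=4.510 → R3 fires; Y=3 B=8 C=6
Draw 4: a1=0.492, a2=0.567, a3=6.240, a0=7.299; τ=−ln(0.8950)/7.299=0.015 → t=0.672; u2·a0=0.8343·7.299=6.090; a1+a2=1.059 < 6.090 ≤ a1+…+a3=7.299 → R3 fires; Y=4 B=9 C=6
Draw 5: a1=0.492, a2=0.756, a3=9.360, a0=10.608; τ=−ln(0.0885)/10.608=0.229 → t=0.900; u2·a0=0.1118·10.608=1.186; a1=0.492 < 1.186 ≤ a1+a2=1.248 → R2 fires; Y=3 B=11 C=8
Draw 6: a1=0.656, a2=0.567, a3=8.580, a0=9.803; τ=−ln(0.8893)/9.803=0.012 → t=0.912; u2·a0=0.1744·9.803=1.710; a1+a2=1.223 < 1.710 ≤ a1+…+a3=9.803 → R3 fires; Y=4 B=12 C=8
Draw 7: a1=0.656, a2=0.756, a3=12.480, a0=13.892; τ=−ln(0.9978)/13.892=0.000 → t=0.912; u2·a0=0.6339·13.892=8.806; a1+a2=1.412 < 8.806 ≤ a1+…+a3=13.892 → R3 fires; Y=5 B=13 C=8
Draw 8: a1=0.656, a2=0.945, a3=16.900, a0=18.501; τ=−ln(0.8790)/18.501=0.007 → t=0.919; u2·a0=0.1805·18.501=3.339; a1+a2=1.601 < 3.339 ≤ a1+…+a3=18.501 → R3 fires; Y=6 B=14 C=8
Draw 9: a1=0.656, a2=1.134, a3=21.840, a0=23.630; τ=−ln(0.0453)/23.630=0.131 → t=1.050; u2·a0=0.8430·23.630=19.920; a1+a2=1.790 < 19.920 ≤ a1+…+a3=23.630 → R3 fires; Y=7 B=15 C=8
Draw 10: a1=0.656, a2=1.323, a3=27.300, a0=29.279; τ=−ln(0.3935)/29.279=0.032 → t=1.082; u2·a0=0.5826·29.279=17.058; a1+a2=1.979 < 17.058 ≤ a1+…+a3=29.279 → R3 fires; Y=8 B=16 C=8
Draw 11: a1=0.656, a2=1.512, a3=33.280, a0=35.448; τ=−ln(0.5848)/35.448=0.015 → t=1.097; u2·a0=0.2313·35.448=8.199; a1+a2=2.168 < 8.199 ≤ a1+…+a3=35.448 → R3 fires; Y=9 B=17 C=8
Draw 12: a1=0.656, a2=1.701, a3=39.780, a0=42.137; τ=−ln(0.4156)/42.137=0.021 → t=1.118; u2·a0=0.3491·42.137=14.710; a1+a2=2.357 < 14.710 ≤ a1+…+a3=42.137 → R3 fires; Y=10 B=18 C=8
Draw 13: a1=0.656, a2=1.890, a3=46.800, a0=49.346; τ=−ln(0.7490)/49.346=0.006 → t=1.124; u2·a0=0.8172·49.346=40.326; a1+a2=2.546 < 40.326 ≤ a1+…+a3=49.346 → R3 fires; Y=11 B=19 C=8
Draw 14: a1=0.656, a2=2.079, a3=54.340, a0=57.075; τ=−ln(0.5995)/57.075=0.009 → t=1.133; u2·a0=0.2449·57.075=13.978; a1+a2=2.735 < 13.978 ≤ a1+…+a3=57.075 → R3 fires; Y=12 B=20 C=8
Draw 15: a1=0.656, a2=2.268, a3=62.400, a0=65.324; τ=−ln(0.2038)/65.324=0.024 → t=1.157 > T=1.15: stop.
C first becomes ≥ 7 when it reaches 8 at the event at t=0.900.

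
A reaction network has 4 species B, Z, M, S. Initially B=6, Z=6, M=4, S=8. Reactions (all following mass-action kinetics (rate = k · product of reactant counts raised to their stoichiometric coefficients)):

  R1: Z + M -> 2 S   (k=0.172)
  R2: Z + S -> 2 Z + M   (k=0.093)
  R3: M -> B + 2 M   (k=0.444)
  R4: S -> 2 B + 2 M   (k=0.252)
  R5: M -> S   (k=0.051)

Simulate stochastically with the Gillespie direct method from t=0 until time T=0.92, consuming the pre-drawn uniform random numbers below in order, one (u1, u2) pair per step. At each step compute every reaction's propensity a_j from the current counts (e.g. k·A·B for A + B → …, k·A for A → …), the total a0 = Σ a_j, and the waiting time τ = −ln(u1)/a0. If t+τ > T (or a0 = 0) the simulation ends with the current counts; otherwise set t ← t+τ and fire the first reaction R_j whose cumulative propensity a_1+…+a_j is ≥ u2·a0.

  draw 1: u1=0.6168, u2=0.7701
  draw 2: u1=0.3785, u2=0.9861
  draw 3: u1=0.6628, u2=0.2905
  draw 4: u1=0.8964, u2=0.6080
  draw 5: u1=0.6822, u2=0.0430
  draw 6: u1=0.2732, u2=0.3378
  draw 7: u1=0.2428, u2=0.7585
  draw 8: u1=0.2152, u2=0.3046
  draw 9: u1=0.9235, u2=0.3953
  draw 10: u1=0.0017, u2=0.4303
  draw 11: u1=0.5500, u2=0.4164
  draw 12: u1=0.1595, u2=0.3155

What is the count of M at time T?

t=0.000: B=6 Z=6 M=4 S=8
Draw 1: a1=4.128, a2=4.464, a3=1.776, a4=2.016, a5=0.204, a0=12.588; τ=−ln(0.6168)/12.588=0.038 → t=0.038; u2·a0=0.7701·12.588=9.694; a1+a2=8.592 < 9.694 ≤ a1+…+a3=10.368 → R3 fires; B=7 Z=6 M=5 S=8
Draw 2: a1=5.160, a2=4.464, a3=2.220, a4=2.016, a5=0.255, a0=14.115; τ=−ln(0.3785)/14.115=0.069 → t=0.107; u2·a0=0.9861·14.115=13.919; a1+…+a4=13.860 < 13.919 ≤ a1+…+a5=14.115 → R5 fires; B=7 Z=6 M=4 S=9
Draw 3: a1=4.128, a2=5.022, a3=1.776, a4=2.268, a5=0.204, a0=13.398; τ=−ln(0.6628)/13.398=0.031 → t=0.138; u2·a0=0.2905·13.398=3.892 ≤ a1=4.128 → R1 fires; B=7 Z=5 M=3 S=11
Draw 4: a1=2.580, a2=5.115, a3=1.332, a4=2.772, a5=0.153, a0=11.952; τ=−ln(0.8964)/11.952=0.009 → t=0.147; u2·a0=0.6080·11.952=7.267; a1=2.580 < 7.267 ≤ a1+a2=7.695 → R2 fires; B=7 Z=6 M=4 S=10
Draw 5: a1=4.128, a2=5.580, a3=1.776, a4=2.520, a5=0.204, a0=14.208; τ=−ln(0.6822)/14.208=0.027 → t=0.174; u2·a0=0.0430·14.208=0.611 ≤ a1=4.128 → R1 fires; B=7 Z=5 M=3 S=12
Draw 6: a1=2.580, a2=5.580, a3=1.332, a4=3.024, a5=0.153, a0=12.669; τ=−ln(0.2732)/12.669=0.102 → t=0.276; u2·a0=0.3378·12.669=4.280; a1=2.580 < 4.280 ≤ a1+a2=8.160 → R2 fires; B=7 Z=6 M=4 S=11
Draw 7: a1=4.128, a2=6.138, a3=1.776, a4=2.772, a5=0.204, a0=15.018; τ=−ln(0.2428)/15.018=0.094 → t=0.371; u2·a0=0.7585·15.018=11.391; a1+a2=10.266 < 11.391 ≤ a1+…+a3=12.042 → R3 fires; B=8 Z=6 M=5 S=11
Draw 8: a1=5.160, a2=6.138, a3=2.220, a4=2.772, a5=0.255, a0=16.545; τ=−ln(0.2152)/16.545=0.093 → t=0.464; u2·a0=0.3046·16.545=5.040 ≤ a1=5.160 → R1 fires; B=8 Z=5 M=4 S=13
Draw 9: a1=3.440, a2=6.045, a3=1.776, a4=3.276, a5=0.204, a0=14.741; τ=−ln(0.9235)/14.741=0.005 → t=0.469; u2·a0=0.3953·14.741=5.827; a1=3.440 < 5.827 ≤ a1+a2=9.485 → R2 fires; B=8 Z=6 M=5 S=12
Draw 10: a1=5.160, a2=6.696, a3=2.220, a4=3.024, a5=0.255, a0=17.355; τ=−ln(0.0017)/17.355=0.367 → t=0.836; u2·a0=0.4303·17.355=7.468; a1=5.160 < 7.468 ≤ a1+a2=11.856 → R2 fires; B=8 Z=7 M=6 S=11
Draw 11: a1=7.224, a2=7.161, a3=2.664, a4=2.772, a5=0.306, a0=20.127; τ=−ln(0.5500)/20.127=0.030 → t=0.866; u2·a0=0.4164·20.127=8.381; a1=7.224 < 8.381 ≤ a1+a2=14.385 → R2 fires; B=8 Z=8 M=7 S=10
Draw 12: a1=9.632, a2=7.440, a3=3.108, a4=2.520, a5=0.357, a0=23.057; τ=−ln(0.1595)/23.057=0.080 → t=0.946 > T=0.92: stop.
Read off M at T=0.92: 7

M at T = 7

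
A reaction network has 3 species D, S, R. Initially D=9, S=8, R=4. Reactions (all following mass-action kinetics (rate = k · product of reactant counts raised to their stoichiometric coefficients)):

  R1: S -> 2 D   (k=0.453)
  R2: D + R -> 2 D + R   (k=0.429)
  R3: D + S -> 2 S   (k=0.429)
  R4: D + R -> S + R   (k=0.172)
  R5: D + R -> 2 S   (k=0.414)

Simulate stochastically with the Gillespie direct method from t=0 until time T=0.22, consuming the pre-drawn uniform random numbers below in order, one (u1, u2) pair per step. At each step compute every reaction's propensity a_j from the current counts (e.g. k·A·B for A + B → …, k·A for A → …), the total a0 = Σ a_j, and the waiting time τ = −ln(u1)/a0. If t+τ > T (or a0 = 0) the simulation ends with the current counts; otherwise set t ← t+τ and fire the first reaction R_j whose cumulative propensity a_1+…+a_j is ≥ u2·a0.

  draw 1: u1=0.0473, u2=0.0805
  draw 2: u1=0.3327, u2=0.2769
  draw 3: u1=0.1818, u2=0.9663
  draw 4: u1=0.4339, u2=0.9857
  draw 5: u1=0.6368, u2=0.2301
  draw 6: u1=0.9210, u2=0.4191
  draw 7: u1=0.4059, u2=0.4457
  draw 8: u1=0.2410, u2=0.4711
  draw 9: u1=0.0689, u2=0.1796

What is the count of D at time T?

D at T = 3

t=0.000: D=9 S=8 R=4
Draw 1: a1=3.624, a2=15.444, a3=30.888, a4=6.192, a5=14.904, a0=71.052; τ=−ln(0.0473)/71.052=0.043 → t=0.043; u2·a0=0.0805·71.052=5.720; a1=3.624 < 5.720 ≤ a1+a2=19.068 → R2 fires; D=10 S=8 R=4
Draw 2: a1=3.624, a2=17.160, a3=34.320, a4=6.880, a5=16.560, a0=78.544; τ=−ln(0.3327)/78.544=0.014 → t=0.057; u2·a0=0.2769·78.544=21.749; a1+a2=20.784 < 21.749 ≤ a1+…+a3=55.104 → R3 fires; D=9 S=9 R=4
Draw 3: a1=4.077, a2=15.444, a3=34.749, a4=6.192, a5=14.904, a0=75.366; τ=−ln(0.1818)/75.366=0.023 → t=0.080; u2·a0=0.9663·75.366=72.826; a1+…+a4=60.462 < 72.826 ≤ a1+…+a5=75.366 → R5 fires; D=8 S=11 R=3
Draw 4: a1=4.983, a2=10.296, a3=37.752, a4=4.128, a5=9.936, a0=67.095; τ=−ln(0.4339)/67.095=0.012 → t=0.092; u2·a0=0.9857·67.095=66.136; a1+…+a4=57.159 < 66.136 ≤ a1+…+a5=67.095 → R5 fires; D=7 S=13 R=2
Draw 5: a1=5.889, a2=6.006, a3=39.039, a4=2.408, a5=5.796, a0=59.138; τ=−ln(0.6368)/59.138=0.008 → t=0.100; u2·a0=0.2301·59.138=13.608; a1+a2=11.895 < 13.608 ≤ a1+…+a3=50.934 → R3 fires; D=6 S=14 R=2
Draw 6: a1=6.342, a2=5.148, a3=36.036, a4=2.064, a5=4.968, a0=54.558; τ=−ln(0.9210)/54.558=0.002 → t=0.101; u2·a0=0.4191·54.558=22.865; a1+a2=11.490 < 22.865 ≤ a1+…+a3=47.526 → R3 fires; D=5 S=15 R=2
Draw 7: a1=6.795, a2=4.290, a3=32.175, a4=1.720, a5=4.140, a0=49.120; τ=−ln(0.4059)/49.120=0.018 → t=0.120; u2·a0=0.4457·49.120=21.893; a1+a2=11.085 < 21.893 ≤ a1+…+a3=43.260 → R3 fires; D=4 S=16 R=2
Draw 8: a1=7.248, a2=3.432, a3=27.456, a4=1.376, a5=3.312, a0=42.824; τ=−ln(0.2410)/42.824=0.033 → t=0.153; u2·a0=0.4711·42.824=20.174; a1+a2=10.680 < 20.174 ≤ a1+…+a3=38.136 → R3 fires; D=3 S=17 R=2
Draw 9: a1=7.701, a2=2.574, a3=21.879, a4=1.032, a5=2.484, a0=35.670; τ=−ln(0.0689)/35.670=0.075 → t=0.228 > T=0.22: stop.
Read off D at T=0.22: 3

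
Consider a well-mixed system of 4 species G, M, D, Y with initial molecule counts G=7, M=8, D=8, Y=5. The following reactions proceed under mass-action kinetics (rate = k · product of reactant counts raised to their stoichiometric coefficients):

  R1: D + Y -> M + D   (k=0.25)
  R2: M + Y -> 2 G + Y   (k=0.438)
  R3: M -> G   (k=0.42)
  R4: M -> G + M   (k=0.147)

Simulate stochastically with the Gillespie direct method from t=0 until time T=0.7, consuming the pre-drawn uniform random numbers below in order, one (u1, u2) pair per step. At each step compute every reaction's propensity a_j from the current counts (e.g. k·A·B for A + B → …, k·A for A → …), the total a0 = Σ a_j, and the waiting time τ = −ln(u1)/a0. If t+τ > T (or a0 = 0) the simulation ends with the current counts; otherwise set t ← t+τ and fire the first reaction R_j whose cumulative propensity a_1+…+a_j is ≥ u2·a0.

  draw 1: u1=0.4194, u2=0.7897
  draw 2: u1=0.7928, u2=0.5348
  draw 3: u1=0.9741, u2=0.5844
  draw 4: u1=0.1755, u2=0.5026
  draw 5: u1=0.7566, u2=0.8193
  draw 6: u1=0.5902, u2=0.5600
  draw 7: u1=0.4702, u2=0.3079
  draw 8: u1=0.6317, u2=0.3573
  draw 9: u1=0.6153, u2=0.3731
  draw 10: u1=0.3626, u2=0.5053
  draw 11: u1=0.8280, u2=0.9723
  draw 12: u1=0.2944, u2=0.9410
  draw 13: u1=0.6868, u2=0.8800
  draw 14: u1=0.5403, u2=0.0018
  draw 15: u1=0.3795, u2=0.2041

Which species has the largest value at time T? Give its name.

Dominant species at T: G

t=0.000: G=7 M=8 D=8 Y=5
Draw 1: a1=10.000, a2=17.520, a3=3.360, a4=1.176, a0=32.056; τ=−ln(0.4194)/32.056=0.027 → t=0.027; u2·a0=0.7897·32.056=25.315; a1=10.000 < 25.315 ≤ a1+a2=27.520 → R2 fires; G=9 M=7 D=8 Y=5
Draw 2: a1=10.000, a2=15.330, a3=2.940, a4=1.029, a0=29.299; τ=−ln(0.7928)/29.299=0.008 → t=0.035; u2·a0=0.5348·29.299=15.669; a1=10.000 < 15.669 ≤ a1+a2=25.330 → R2 fires; G=11 M=6 D=8 Y=5
Draw 3: a1=10.000, a2=13.140, a3=2.520, a4=0.882, a0=26.542; τ=−ln(0.9741)/26.542=0.001 → t=0.036; u2·a0=0.5844·26.542=15.511; a1=10.000 < 15.511 ≤ a1+a2=23.140 → R2 fires; G=13 M=5 D=8 Y=5
Draw 4: a1=10.000, a2=10.950, a3=2.100, a4=0.735, a0=23.785; τ=−ln(0.1755)/23.785=0.073 → t=0.109; u2·a0=0.5026·23.785=11.954; a1=10.000 < 11.954 ≤ a1+a2=20.950 → R2 fires; G=15 M=4 D=8 Y=5
Draw 5: a1=10.000, a2=8.760, a3=1.680, a4=0.588, a0=21.028; τ=−ln(0.7566)/21.028=0.013 → t=0.122; u2·a0=0.8193·21.028=17.228; a1=10.000 < 17.228 ≤ a1+a2=18.760 → R2 fires; G=17 M=3 D=8 Y=5
Draw 6: a1=10.000, a2=6.570, a3=1.260, a4=0.441, a0=18.271; τ=−ln(0.5902)/18.271=0.029 → t=0.151; u2·a0=0.5600·18.271=10.232; a1=10.000 < 10.232 ≤ a1+a2=16.570 → R2 fires; G=19 M=2 D=8 Y=5
Draw 7: a1=10.000, a2=4.380, a3=0.840, a4=0.294, a0=15.514; τ=−ln(0.4702)/15.514=0.049 → t=0.200; u2·a0=0.3079·15.514=4.777 ≤ a1=10.000 → R1 fires; G=19 M=3 D=8 Y=4
Draw 8: a1=8.000, a2=5.256, a3=1.260, a4=0.441, a0=14.957; τ=−ln(0.6317)/14.957=0.031 → t=0.231; u2·a0=0.3573·14.957=5.344 ≤ a1=8.000 → R1 fires; G=19 M=4 D=8 Y=3
Draw 9: a1=6.000, a2=5.256, a3=1.680, a4=0.588, a0=13.524; τ=−ln(0.6153)/13.524=0.036 → t=0.267; u2·a0=0.3731·13.524=5.046 ≤ a1=6.000 → R1 fires; G=19 M=5 D=8 Y=2
Draw 10: a1=4.000, a2=4.380, a3=2.100, a4=0.735, a0=11.215; τ=−ln(0.3626)/11.215=0.090 → t=0.357; u2·a0=0.5053·11.215=5.667; a1=4.000 < 5.667 ≤ a1+a2=8.380 → R2 fires; G=21 M=4 D=8 Y=2
Draw 11: a1=4.000, a2=3.504, a3=1.680, a4=0.588, a0=9.772; τ=−ln(0.8280)/9.772=0.019 → t=0.376; u2·a0=0.9723·9.772=9.501; a1+…+a3=9.184 < 9.501 ≤ a1+…+a4=9.772 → R4 fires; G=22 M=4 D=8 Y=2
Draw 12: a1=4.000, a2=3.504, a3=1.680, a4=0.588, a0=9.772; τ=−ln(0.2944)/9.772=0.125 → t=0.501; u2·a0=0.9410·9.772=9.195; a1+…+a3=9.184 < 9.195 ≤ a1+…+a4=9.772 → R4 fires; G=23 M=4 D=8 Y=2
Draw 13: a1=4.000, a2=3.504, a3=1.680, a4=0.588, a0=9.772; τ=−ln(0.6868)/9.772=0.038 → t=0.540; u2·a0=0.8800·9.772=8.599; a1+a2=7.504 < 8.599 ≤ a1+…+a3=9.184 → R3 fires; G=24 M=3 D=8 Y=2
Draw 14: a1=4.000, a2=2.628, a3=1.260, a4=0.441, a0=8.329; τ=−ln(0.5403)/8.329=0.074 → t=0.614; u2·a0=0.0018·8.329=0.015 ≤ a1=4.000 → R1 fires; G=24 M=4 D=8 Y=1
Draw 15: a1=2.000, a2=1.752, a3=1.680, a4=0.588, a0=6.020; τ=−ln(0.3795)/6.020=0.161 → t=0.775 > T=0.7: stop.
At T=0.7: G=24 M=4 D=8 Y=1; the largest is G.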